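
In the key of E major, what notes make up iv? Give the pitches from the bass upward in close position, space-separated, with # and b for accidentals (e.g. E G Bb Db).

A C E

iv is the minor subdominant, borrowed from the parallel minor. In E major that root is A.
So the chord is A-C-E, a minor triad.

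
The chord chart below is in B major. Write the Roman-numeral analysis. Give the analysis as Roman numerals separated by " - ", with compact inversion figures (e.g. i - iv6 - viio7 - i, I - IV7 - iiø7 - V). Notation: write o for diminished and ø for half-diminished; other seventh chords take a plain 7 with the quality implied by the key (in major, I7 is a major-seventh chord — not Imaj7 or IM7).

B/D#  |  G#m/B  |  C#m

I6 - vi6 - ii

B/D#: root B is the tonic; major triad there is I6.
G#m/B: root G# is the submediant; minor triad there is vi6.
C#m has root C#, degree 2 in B major, so ii.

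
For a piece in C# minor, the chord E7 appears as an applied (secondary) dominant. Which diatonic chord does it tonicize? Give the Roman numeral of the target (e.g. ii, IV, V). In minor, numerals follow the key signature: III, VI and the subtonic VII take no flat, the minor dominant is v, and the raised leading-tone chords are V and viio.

VI

The chord is a dominant seventh chord on E.
A dominant resolves down a perfect fifth: E → A. In C# minor, A is scale degree 6, i.e. VI.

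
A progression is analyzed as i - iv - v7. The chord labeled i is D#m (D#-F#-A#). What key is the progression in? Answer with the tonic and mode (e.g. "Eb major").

The chord D#m is a minor triad rooted on D#; its label is i.
If D# is scale degree 1 and the mode makes that degree carry a minor triad, the tonic is D# and the mode is minor.

D# minor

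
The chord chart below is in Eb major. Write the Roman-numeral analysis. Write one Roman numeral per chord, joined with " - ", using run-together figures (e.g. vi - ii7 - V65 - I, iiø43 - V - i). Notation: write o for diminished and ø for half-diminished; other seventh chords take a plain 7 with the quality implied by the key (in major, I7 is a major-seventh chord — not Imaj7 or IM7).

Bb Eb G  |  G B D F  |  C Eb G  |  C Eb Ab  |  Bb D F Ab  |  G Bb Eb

Bb-Eb-G: root Eb is the tonic; major triad there is I64.
G-B-D-F: chromatic; G is V of vi, so V7/vi.
C-Eb-G has root C, degree 6 in Eb major, so vi.
C-Eb-Ab has root Ab, degree 4 in Eb major, so IV6.
Bb-D-F-Ab: dominant seventh chord on Bb = scale degree 5 → V7.
G-Bb-Eb: root Eb is the tonic; major triad there is I6.

I64 - V7/vi - vi - IV6 - V7 - I6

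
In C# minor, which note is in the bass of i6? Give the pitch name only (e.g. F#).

E

i in C# minor has root C#; the chord is C#-E-G#.
The figure 6 means first inversion — the third is in the bass.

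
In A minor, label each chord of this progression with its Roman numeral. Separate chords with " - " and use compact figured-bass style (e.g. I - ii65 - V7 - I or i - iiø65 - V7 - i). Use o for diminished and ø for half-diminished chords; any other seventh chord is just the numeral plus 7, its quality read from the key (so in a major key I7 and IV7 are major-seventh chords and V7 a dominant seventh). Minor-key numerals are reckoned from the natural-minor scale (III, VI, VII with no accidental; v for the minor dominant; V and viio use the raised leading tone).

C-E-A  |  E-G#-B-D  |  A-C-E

C-E-A: root A is the tonic; minor triad there is i6.
E-G#-B-D has root E, degree 5 in A minor, so V7.
A-C-E has root A, degree 1 in A minor, so i.

i6 - V7 - i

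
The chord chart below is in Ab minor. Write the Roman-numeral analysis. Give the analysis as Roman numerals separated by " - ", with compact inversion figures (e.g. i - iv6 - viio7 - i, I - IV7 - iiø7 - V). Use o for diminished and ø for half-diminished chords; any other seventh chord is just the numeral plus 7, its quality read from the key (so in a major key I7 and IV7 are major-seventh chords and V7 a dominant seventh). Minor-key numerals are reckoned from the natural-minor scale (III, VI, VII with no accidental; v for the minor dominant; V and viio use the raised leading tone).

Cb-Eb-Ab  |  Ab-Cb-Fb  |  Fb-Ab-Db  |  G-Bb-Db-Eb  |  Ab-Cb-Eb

i6 - VI6 - iv6 - V65 - i

Cb-Eb-Ab: root Ab is the tonic; minor triad there is i6.
Ab-Cb-Fb: major triad on Fb = scale degree 6 → VI6.
Fb-Ab-Db: root Db is the subdominant; minor triad there is iv6.
G-Bb-Db-Eb: dominant seventh chord on Eb = scale degree 5 → V65.
Ab-Cb-Eb: root Ab is the tonic; minor triad there is i.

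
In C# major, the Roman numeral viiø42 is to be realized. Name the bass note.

viiø in C# major has root B#; the chord is B#-D#-F#-A#.
The figure 42 means third inversion — the seventh is in the bass.

A#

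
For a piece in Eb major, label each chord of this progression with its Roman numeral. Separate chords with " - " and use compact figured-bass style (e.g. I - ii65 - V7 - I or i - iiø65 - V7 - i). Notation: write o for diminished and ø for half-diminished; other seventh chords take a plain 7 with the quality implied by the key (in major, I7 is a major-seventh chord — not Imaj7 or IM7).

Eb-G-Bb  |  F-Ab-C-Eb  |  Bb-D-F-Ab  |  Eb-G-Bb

I - ii7 - V7 - I

Eb-G-Bb: major triad on Eb = scale degree 1 → I.
F-Ab-C-Eb: minor seventh chord on F = scale degree 2 → ii7.
Bb-D-F-Ab: root Bb is the dominant; dominant seventh chord there is V7.
Eb-G-Bb has root Eb, degree 1 in Eb major, so I.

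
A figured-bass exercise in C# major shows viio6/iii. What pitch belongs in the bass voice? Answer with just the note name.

The applied chord viio6/iii is rooted on D##: D##-F##-A#.
The figure 6 means first inversion — the third is in the bass.

F##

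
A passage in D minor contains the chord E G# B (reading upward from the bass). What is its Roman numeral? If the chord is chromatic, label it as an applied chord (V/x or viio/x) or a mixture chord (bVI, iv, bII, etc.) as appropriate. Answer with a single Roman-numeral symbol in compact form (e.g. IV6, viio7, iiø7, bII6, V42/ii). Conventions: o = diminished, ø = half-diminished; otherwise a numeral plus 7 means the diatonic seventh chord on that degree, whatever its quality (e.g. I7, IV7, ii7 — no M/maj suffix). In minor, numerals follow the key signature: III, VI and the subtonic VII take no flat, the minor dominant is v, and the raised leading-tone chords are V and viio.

V/V

Stacked in thirds the chord is E-G#-B: a major triad on E.
E is not a diatonic chord root with this quality in D minor, but it lies a perfect fifth above A (V), so the chord functions as an applied dominant of V.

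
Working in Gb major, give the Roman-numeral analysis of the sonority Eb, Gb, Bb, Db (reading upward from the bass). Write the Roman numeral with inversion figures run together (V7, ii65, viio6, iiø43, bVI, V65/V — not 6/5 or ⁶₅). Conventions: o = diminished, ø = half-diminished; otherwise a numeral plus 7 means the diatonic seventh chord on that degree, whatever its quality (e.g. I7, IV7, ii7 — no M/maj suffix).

vi7

The pitches Eb-Gb-Bb-Db form a minor seventh chord rooted on Eb.
In Gb major, Eb is the submediant; the diatonic minor seventh chord there is vi7.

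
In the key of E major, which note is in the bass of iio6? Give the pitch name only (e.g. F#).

iio in E major has root F#; the chord is F#-A-C.
The figure 6 means first inversion — the third is in the bass.

A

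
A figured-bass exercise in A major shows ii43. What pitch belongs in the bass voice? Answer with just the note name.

F#

ii in A major has root B; the chord is B-D-F#-A.
The figure 43 means second inversion — the fifth is in the bass.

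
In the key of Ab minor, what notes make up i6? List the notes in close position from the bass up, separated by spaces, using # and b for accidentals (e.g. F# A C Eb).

In Ab minor, the first degree is Ab, and the diatonic chord built there is a minor triad.
Stacking thirds from Ab gives Ab-Cb-Eb.
The figured bass 6 indicates first inversion, placing the third (Cb) in the bass: Cb-Eb-Ab.

Cb Eb Ab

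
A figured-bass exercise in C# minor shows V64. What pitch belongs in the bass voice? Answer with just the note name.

V in C# minor has root G#; the chord is G#-B#-D#.
The figure 64 means second inversion — the fifth is in the bass.

D#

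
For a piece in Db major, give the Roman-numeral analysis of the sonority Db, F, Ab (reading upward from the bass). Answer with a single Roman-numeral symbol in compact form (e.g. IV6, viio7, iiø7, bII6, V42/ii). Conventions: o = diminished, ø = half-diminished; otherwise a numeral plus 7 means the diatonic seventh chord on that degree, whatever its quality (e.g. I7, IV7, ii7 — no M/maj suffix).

I

Stacked in thirds the chord is Db-F-Ab: a major triad on Db.
In Db major, Db is the tonic; the diatonic major triad there is I.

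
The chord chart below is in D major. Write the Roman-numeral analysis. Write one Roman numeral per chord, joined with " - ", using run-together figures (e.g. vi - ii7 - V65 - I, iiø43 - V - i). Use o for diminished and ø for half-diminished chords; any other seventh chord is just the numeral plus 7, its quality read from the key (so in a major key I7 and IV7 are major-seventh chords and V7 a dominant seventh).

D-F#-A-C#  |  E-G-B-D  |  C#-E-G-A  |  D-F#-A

D-F#-A-C# has root D, degree 1 in D major, so I7.
E-G-B-D has root E, degree 2 in D major, so ii7.
C#-E-G-A has root A, degree 5 in D major, so V65.
D-F#-A has root D, degree 1 in D major, so I.

I7 - ii7 - V65 - I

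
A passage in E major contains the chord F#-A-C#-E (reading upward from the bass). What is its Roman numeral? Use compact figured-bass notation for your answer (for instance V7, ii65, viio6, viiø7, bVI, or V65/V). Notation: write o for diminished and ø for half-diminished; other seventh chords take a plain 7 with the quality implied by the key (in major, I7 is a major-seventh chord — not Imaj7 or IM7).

Stacked in thirds the chord is F#-A-C#-E: a minor seventh chord on F#.
In E major, F# is the supertonic; the diatonic minor seventh chord there is ii7.

ii7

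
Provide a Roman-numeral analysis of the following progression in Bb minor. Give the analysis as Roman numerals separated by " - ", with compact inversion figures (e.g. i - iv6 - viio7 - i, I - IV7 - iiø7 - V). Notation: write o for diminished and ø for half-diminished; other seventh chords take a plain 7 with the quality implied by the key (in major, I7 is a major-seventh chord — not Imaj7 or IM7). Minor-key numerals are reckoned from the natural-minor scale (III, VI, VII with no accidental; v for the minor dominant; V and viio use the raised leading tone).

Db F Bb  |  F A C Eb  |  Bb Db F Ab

i6 - V7 - i7

Db-F-Bb: root Bb is the tonic; minor triad there is i6.
F-A-C-Eb: root F is the dominant; dominant seventh chord there is V7.
Bb-Db-F-Ab: root Bb is the tonic; minor seventh chord there is i7.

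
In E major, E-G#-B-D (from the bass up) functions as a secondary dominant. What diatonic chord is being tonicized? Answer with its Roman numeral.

IV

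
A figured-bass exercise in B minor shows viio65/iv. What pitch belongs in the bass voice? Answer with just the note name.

F#

The applied chord viio65/iv is rooted on D#: D#-F#-A-C.
The figure 65 means first inversion — the third is in the bass.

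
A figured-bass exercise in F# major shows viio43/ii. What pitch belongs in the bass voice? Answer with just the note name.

C#

The applied chord viio43/ii is rooted on F##: F##-A#-C#-E.
The figure 43 means second inversion — the fifth is in the bass.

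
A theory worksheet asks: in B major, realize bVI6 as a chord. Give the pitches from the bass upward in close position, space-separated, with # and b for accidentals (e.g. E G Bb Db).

bVI6 is a major triad on the lowered sixth degree, borrowed from the parallel minor. In B major that root is G.
So the chord is G-B-D, a major triad.
With the 6 figure the chord is in first inversion; from the bass B upward in close position it reads B-D-G.

B D G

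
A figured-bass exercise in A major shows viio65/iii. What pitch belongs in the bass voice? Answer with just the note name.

D#

The applied chord viio65/iii is rooted on B#: B#-D#-F#-A.
The figure 65 means first inversion — the third is in the bass.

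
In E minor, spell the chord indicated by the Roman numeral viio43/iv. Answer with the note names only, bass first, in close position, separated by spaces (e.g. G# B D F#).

D F G# B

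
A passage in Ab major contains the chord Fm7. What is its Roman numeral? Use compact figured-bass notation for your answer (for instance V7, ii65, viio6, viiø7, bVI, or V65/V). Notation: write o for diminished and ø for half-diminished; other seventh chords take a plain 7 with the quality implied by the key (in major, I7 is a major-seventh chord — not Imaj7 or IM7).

The pitches F-Ab-C-Eb form a minor seventh chord rooted on F.
In Ab major, F is the submediant; the diatonic minor seventh chord there is vi7.

vi7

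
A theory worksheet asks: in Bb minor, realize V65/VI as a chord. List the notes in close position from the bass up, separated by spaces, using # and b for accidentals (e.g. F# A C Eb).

F Ab Cb Db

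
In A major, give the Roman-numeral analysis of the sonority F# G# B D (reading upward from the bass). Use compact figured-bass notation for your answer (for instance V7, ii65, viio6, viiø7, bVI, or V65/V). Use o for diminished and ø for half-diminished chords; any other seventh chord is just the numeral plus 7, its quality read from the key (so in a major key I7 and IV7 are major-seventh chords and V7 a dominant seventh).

viiø42

The pitches G#-B-D-F# form a half-diminished seventh chord rooted on G#.
G# is scale degree 7 in A major, and a half-diminished seventh chord on that degree is written viiø7.
With F# in the bass the chord is in third inversion, so the figured bass is 42.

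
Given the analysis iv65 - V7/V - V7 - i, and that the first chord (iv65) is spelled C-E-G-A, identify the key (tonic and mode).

E minor

iv65 is given as C-E-G-A — a minor seventh chord with root A.
If A is scale degree 4 and the mode makes that degree carry a minor seventh chord, the tonic is E and the mode is minor.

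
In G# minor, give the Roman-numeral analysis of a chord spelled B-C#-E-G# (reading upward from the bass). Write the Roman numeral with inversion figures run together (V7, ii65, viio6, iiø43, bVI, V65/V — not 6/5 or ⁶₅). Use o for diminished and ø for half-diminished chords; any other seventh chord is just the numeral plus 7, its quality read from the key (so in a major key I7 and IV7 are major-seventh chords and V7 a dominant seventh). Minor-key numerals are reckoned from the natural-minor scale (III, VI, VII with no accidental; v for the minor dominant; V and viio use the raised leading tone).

iv42

Stacked in thirds the chord is C#-E-G#-B: a minor seventh chord on C#.
C# is scale degree 4 in G# minor, and a minor seventh chord on that degree is written iv7.
With B in the bass the chord is in third inversion, so the figured bass is 42.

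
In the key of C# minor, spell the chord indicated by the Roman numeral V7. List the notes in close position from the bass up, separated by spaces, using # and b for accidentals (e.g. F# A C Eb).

G# B# D# F#

In C# minor, the dominant is G#. The dominant is major (leading tone raised), so V is a dominant seventh chord.
Stacking thirds from G# gives G#-B#-D#-F#.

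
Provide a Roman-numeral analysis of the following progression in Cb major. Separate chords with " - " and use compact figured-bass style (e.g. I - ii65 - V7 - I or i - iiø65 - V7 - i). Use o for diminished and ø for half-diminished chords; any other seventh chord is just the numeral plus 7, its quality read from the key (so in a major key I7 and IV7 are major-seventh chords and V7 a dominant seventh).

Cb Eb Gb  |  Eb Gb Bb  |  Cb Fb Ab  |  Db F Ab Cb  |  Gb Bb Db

Cb-Eb-Gb: major triad on Cb = scale degree 1 → I.
Eb-Gb-Bb: minor triad on Eb = scale degree 3 → iii.
Cb-Fb-Ab: root Fb is the subdominant; major triad there is IV64.
Db-F-Ab-Cb is the secondary dominant of V (dominant seventh chord on Db): V7/V.
Gb-Bb-Db: root Gb is the dominant; major triad there is V.

I - iii - IV64 - V7/V - V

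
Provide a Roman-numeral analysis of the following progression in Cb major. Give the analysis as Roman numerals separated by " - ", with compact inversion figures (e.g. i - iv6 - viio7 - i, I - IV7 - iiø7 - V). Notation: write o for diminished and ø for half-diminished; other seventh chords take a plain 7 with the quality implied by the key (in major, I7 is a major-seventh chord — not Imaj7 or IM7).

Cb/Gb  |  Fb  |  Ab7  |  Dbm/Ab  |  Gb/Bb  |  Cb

I64 - IV - V7/ii - ii64 - V6 - I

Cb/Gb: root Cb is the tonic; major triad there is I64.
Fb: major triad on Fb = scale degree 4 → IV.
Ab7: chromatic; Ab is V of ii, so V7/ii.
Dbm/Ab: root Db is the supertonic; minor triad there is ii64.
Gb/Bb has root Gb, degree 5 in Cb major, so V6.
Cb has root Cb, degree 1 in Cb major, so I.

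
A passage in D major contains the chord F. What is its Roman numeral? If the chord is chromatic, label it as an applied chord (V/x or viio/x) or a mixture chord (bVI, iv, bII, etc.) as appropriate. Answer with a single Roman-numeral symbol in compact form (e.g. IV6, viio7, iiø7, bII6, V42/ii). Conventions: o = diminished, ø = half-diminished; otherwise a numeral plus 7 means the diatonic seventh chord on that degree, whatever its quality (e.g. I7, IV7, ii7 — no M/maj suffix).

bIII

The pitches F-A-C form a major triad rooted on F.
F is the lowered third degree of D major (diatonic 3 would be F#). This is a major triad on the lowered third degree, borrowed from the parallel minor.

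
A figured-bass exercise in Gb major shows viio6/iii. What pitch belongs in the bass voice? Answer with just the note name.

C

The applied chord viio6/iii is rooted on A: A-C-Eb.
The figure 6 means first inversion — the third is in the bass.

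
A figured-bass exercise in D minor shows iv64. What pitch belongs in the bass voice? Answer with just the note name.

iv in D minor has root G; the chord is G-Bb-D.
The figure 64 means second inversion — the fifth is in the bass.

D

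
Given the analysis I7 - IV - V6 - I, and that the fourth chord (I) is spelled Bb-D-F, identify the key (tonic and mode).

Bb major

The chord Bb is a major triad rooted on Bb; its label is I.
If Bb is scale degree 1 and the mode makes that degree carry a major triad, the tonic is Bb and the mode is major.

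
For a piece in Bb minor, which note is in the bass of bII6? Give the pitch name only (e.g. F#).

Eb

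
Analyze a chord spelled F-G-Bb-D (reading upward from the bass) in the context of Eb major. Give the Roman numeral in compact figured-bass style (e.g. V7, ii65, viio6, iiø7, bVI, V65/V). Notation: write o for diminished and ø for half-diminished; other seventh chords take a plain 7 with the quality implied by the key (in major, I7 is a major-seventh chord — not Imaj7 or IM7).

iii42

The pitches G-Bb-D-F form a minor seventh chord rooted on G.
In Eb major, G is the mediant; the diatonic minor seventh chord there is iii7.
With F in the bass the chord is in third inversion, so the figured bass is 42.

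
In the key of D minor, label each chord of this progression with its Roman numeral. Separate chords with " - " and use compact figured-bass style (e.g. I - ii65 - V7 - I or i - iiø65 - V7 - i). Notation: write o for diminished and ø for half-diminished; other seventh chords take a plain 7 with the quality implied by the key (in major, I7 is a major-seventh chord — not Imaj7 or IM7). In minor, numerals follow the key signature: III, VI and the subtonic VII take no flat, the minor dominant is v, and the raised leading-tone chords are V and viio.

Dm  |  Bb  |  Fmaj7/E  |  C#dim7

i - VI - III42 - viio7

Dm: root D is the tonic; minor triad there is i.
Bb has root Bb, degree 6 in D minor, so VI.
Fmaj7/E: root F is the mediant; major seventh chord there is III42.
C#dim7 has root C#, degree 7 in D minor, so viio7.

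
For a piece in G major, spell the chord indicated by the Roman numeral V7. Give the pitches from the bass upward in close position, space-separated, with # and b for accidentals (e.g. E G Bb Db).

In G major, the fifth degree is D, and the diatonic chord built there is a dominant seventh chord.
That chord is spelled D-F#-A-C.

D F# A C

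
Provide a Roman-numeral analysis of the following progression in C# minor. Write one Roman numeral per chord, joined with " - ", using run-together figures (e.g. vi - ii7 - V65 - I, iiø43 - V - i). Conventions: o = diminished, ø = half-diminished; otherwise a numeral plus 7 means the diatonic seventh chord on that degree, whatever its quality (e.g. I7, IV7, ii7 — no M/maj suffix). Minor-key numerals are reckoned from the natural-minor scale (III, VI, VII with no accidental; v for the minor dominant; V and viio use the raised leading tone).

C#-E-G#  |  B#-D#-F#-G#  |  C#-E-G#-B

i - V65 - i7

C#-E-G# has root C#, degree 1 in C# minor, so i.
B#-D#-F#-G#: dominant seventh chord on G# = scale degree 5 → V65.
C#-E-G#-B: root C# is the tonic; minor seventh chord there is i7.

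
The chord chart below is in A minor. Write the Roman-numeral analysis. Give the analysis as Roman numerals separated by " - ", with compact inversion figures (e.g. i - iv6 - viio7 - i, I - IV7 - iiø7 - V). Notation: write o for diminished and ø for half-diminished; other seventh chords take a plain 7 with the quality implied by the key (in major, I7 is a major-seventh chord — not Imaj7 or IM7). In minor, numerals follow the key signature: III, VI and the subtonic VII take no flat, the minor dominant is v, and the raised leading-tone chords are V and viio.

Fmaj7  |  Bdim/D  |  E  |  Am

VI7 - iio6 - V - i

Fmaj7: root F is the submediant; major seventh chord there is VI7.
Bdim/D: diminished triad on B = scale degree 2 → iio6.
E: root E is the dominant; major triad there is V.
Am: root A is the tonic; minor triad there is i.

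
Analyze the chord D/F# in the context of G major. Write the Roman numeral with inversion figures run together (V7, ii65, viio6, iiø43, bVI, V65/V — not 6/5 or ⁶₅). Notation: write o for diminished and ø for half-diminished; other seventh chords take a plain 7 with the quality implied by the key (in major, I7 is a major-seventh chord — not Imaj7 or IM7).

V6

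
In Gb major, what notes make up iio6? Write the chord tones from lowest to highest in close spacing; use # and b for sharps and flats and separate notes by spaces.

Cb Ebb Ab

Scale degree 2 in Gb major is Ab; here the chord built on it is altered to a diminished triad. iio6 is the diminished supertonic triad, borrowed from the parallel minor.
So the chord is Ab-Cb-Ebb, a diminished triad.
The figured bass 6 indicates first inversion, placing the third (Cb) in the bass: Cb-Ebb-Ab.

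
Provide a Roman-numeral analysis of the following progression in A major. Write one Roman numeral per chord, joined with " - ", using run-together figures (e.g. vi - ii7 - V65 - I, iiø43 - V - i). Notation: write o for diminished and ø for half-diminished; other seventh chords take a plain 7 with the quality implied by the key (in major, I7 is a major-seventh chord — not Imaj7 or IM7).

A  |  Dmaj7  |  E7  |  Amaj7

I - IV7 - V7 - I7

A: major triad on A = scale degree 1 → I.
Dmaj7: major seventh chord on D = scale degree 4 → IV7.
E7: dominant seventh chord on E = scale degree 5 → V7.
Amaj7 has root A, degree 1 in A major, so I7.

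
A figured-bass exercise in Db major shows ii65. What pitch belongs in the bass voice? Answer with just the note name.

Gb

ii in Db major has root Eb; the chord is Eb-Gb-Bb-Db.
The figure 65 means first inversion — the third is in the bass.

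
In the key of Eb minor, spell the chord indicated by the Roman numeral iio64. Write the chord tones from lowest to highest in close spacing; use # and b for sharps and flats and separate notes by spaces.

Cb F Ab

The numeral's case and figure indicate a diminished triad. In Eb minor its root, the second degree, is F.
That chord is spelled F-Ab-Cb.
The figured bass 64 indicates second inversion, placing the fifth (Cb) in the bass: Cb-F-Ab.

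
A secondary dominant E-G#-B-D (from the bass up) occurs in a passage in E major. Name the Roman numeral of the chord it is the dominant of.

IV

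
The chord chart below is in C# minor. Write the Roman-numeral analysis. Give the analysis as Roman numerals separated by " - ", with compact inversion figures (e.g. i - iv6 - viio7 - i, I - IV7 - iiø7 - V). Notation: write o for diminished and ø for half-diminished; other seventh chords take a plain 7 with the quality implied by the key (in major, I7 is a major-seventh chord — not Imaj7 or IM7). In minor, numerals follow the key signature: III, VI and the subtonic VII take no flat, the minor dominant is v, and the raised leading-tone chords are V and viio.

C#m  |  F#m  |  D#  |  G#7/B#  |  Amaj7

i - iv - V/V - V65 - VI7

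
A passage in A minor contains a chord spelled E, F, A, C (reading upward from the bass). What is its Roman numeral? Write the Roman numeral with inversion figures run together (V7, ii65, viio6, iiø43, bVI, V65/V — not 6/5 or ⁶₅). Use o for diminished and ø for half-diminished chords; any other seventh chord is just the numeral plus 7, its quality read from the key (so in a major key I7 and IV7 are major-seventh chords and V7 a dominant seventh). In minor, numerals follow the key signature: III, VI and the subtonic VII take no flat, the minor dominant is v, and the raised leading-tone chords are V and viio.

VI42

Stacked in thirds the chord is F-A-C-E: a major seventh chord on F.
In A minor, F is the submediant; the diatonic major seventh chord there is VI7.
With E in the bass the chord is in third inversion, so the figured bass is 42.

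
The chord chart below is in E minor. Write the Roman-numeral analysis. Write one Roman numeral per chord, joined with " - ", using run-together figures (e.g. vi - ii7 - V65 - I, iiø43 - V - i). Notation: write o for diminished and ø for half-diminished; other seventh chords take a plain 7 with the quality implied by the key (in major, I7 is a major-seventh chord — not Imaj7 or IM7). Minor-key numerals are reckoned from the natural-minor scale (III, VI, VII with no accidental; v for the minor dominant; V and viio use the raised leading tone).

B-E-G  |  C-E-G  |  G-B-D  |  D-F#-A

i64 - VI - III - VII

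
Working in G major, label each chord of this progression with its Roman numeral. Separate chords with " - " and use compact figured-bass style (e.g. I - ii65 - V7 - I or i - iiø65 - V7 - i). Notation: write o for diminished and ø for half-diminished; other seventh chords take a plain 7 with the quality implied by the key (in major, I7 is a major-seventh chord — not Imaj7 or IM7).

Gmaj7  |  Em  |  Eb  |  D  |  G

Gmaj7: major seventh chord on G = scale degree 1 → I7.
Em: minor triad on E = scale degree 6 → vi.
Eb is non-diatonic — bVI, a mixture chord from G minor.
D: root D is the dominant; major triad there is V.
G: root G is the tonic; major triad there is I.

I7 - vi - bVI - V - I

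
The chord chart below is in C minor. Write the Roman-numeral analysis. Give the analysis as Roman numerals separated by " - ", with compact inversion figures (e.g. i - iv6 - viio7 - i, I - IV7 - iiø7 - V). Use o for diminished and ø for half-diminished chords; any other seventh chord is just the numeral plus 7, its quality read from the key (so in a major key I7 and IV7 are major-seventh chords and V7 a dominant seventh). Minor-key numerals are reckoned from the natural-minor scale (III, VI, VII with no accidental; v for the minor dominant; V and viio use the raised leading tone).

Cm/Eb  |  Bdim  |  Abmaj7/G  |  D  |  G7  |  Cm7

i6 - viio - VI42 - V/V - V7 - i7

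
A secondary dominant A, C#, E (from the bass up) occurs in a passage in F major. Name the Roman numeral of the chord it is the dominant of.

vi

The chord is a major triad on A.
A dominant resolves down a perfect fifth: A → D. In F major, D is scale degree 6, i.e. vi.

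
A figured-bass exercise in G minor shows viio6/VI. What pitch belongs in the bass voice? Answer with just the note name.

F

The applied chord viio6/VI is rooted on D: D-F-Ab.
The figure 6 means first inversion — the third is in the bass.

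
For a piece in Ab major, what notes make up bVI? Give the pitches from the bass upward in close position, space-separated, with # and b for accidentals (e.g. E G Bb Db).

Fb Ab Cb

Scale degree 6 in Ab major is F; lowering it a half step gives Fb. bVI is a major triad on the lowered sixth degree, borrowed from the parallel minor.
So the chord is Fb-Ab-Cb, a major triad.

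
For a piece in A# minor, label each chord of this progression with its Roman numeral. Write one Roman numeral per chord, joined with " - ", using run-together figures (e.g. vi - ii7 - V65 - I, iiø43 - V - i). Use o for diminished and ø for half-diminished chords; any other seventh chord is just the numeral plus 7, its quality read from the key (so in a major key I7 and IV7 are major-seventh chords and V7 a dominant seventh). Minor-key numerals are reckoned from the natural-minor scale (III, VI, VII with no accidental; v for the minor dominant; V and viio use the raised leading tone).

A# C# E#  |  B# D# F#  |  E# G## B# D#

i - iio - V7

A#-C#-E#: minor triad on A# = scale degree 1 → i.
B#-D#-F#: diminished triad on B# = scale degree 2 → iio.
E#-G##-B#-D#: root E# is the dominant; dominant seventh chord there is V7.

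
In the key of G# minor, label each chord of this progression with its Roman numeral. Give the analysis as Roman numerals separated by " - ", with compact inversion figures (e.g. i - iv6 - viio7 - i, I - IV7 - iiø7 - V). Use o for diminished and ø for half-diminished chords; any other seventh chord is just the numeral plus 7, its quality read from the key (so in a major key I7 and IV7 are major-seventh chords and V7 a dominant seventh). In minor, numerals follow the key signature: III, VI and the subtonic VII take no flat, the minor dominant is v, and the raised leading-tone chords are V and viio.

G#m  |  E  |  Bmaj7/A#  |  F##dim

i - VI - III42 - viio

G#m has root G#, degree 1 in G# minor, so i.
E: root E is the submediant; major triad there is VI.
Bmaj7/A# has root B, degree 3 in G# minor, so III42.
F##dim: diminished triad on F## = scale degree 7 → viio.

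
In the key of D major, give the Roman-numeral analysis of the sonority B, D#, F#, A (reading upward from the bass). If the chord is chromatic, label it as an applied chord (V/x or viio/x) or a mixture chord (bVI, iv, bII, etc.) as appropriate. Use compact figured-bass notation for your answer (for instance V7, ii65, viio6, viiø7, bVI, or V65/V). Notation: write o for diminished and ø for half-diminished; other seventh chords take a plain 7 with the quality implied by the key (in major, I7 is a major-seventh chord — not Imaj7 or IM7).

V7/ii

The pitches B-D#-F#-A form a dominant seventh chord rooted on B.
B is not a diatonic chord root with this quality in D major, but it lies a perfect fifth above E (ii), so the chord functions as an applied dominant of ii.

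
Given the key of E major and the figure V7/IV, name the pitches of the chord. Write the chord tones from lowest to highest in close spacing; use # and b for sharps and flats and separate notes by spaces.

E G# B D

V7/IV is a secondary dominant — the dominant seventh of IV. IV in E major is A, so the applied chord's root is E, a perfect fifth above.
Building a dominant seventh chord on E gives E-G#-B-D.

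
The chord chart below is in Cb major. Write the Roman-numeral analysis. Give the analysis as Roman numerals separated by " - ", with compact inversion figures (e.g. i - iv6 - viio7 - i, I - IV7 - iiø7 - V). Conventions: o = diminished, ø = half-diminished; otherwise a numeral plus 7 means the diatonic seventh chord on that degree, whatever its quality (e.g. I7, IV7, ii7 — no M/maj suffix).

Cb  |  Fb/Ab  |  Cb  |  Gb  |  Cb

Cb: major triad on Cb = scale degree 1 → I.
Fb/Ab: root Fb is the subdominant; major triad there is IV6.
Cb: major triad on Cb = scale degree 1 → I.
Gb: major triad on Gb = scale degree 5 → V.
Cb: major triad on Cb = scale degree 1 → I.

I - IV6 - I - V - I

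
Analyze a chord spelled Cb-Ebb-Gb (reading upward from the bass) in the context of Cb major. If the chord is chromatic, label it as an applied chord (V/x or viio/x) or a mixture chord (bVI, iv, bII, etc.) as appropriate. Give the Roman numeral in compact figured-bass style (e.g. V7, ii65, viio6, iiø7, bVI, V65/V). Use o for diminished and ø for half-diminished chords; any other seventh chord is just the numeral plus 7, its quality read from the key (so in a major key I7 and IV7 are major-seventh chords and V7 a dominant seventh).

i

Stacked in thirds the chord is Cb-Ebb-Gb: a minor triad on Cb.
Cb is the first degree of Cb major. This is the minor tonic, borrowed from the parallel minor.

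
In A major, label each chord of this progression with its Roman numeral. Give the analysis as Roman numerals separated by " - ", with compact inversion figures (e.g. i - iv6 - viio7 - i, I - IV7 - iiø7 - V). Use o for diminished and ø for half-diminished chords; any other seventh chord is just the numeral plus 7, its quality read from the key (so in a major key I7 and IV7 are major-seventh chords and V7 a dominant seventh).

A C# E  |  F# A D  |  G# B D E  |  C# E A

I - IV6 - V65 - I6

A-C#-E: major triad on A = scale degree 1 → I.
F#-A-D: root D is the subdominant; major triad there is IV6.
G#-B-D-E has root E, degree 5 in A major, so V65.
C#-E-A has root A, degree 1 in A major, so I6.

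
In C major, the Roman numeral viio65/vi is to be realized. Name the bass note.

B

The applied chord viio65/vi is rooted on G#: G#-B-D-F.
The figure 65 means first inversion — the third is in the bass.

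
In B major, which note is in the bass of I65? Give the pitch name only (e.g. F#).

D#

I in B major has root B; the chord is B-D#-F#-A#.
The figure 65 means first inversion — the third is in the bass.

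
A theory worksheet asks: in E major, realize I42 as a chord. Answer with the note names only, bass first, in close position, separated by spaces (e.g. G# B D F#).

The numeral's case and figure indicate a major seventh chord. In E major its root, scale degree 1, is E.
Stacking thirds from E gives E-G#-B-D#.
The figured bass 42 indicates third inversion, placing the seventh (D#) in the bass: D#-E-G#-B.

D# E G# B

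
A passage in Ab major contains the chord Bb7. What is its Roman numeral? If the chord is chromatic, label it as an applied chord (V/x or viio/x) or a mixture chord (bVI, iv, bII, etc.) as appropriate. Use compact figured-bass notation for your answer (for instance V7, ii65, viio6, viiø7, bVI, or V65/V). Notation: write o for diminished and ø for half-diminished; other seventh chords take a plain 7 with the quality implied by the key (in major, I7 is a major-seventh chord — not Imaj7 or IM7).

V7/V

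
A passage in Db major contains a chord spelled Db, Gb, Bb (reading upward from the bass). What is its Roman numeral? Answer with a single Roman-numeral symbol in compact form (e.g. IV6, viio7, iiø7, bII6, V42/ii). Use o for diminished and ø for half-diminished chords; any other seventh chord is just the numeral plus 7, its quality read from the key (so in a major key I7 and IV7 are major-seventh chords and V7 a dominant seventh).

Stacked in thirds the chord is Gb-Bb-Db: a major triad on Gb.
In Db major, Gb is the subdominant; the diatonic major triad there is IV.
With Db in the bass the chord is in second inversion, so the figured bass is 64.

IV64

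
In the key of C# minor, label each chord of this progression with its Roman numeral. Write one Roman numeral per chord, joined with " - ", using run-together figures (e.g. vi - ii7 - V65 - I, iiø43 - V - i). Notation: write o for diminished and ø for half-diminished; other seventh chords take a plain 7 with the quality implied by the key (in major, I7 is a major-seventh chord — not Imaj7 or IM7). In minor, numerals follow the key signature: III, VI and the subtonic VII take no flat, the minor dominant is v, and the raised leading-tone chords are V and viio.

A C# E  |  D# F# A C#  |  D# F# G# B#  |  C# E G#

A-C#-E: root A is the submediant; major triad there is VI.
D#-F#-A-C# has root D#, degree 2 in C# minor, so iiø7.
D#-F#-G#-B#: root G# is the dominant; dominant seventh chord there is V43.
C#-E-G# has root C#, degree 1 in C# minor, so i.

VI - iiø7 - V43 - i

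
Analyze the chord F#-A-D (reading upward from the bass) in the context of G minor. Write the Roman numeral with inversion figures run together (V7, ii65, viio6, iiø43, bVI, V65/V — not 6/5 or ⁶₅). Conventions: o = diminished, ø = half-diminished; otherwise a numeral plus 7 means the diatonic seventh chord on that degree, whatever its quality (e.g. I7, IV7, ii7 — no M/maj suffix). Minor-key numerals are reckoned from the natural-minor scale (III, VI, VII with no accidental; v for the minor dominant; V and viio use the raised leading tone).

Stacked in thirds the chord is D-F#-A: a major triad on D.
D is scale degree 5 in G minor, and a major triad on that degree is written V.
With F# in the bass the chord is in first inversion, so the figured bass is 6.

V6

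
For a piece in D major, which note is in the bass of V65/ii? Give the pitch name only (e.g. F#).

D#

The applied chord V65/ii is rooted on B: B-D#-F#-A.
The figure 65 means first inversion — the third is in the bass.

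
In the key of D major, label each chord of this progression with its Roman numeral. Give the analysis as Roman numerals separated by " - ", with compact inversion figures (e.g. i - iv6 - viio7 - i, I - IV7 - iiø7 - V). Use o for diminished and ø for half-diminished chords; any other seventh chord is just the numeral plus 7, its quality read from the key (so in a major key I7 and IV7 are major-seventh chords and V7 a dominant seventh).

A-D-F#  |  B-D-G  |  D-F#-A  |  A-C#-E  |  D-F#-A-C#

I64 - IV6 - I - V - I7

A-D-F#: major triad on D = scale degree 1 → I64.
B-D-G has root G, degree 4 in D major, so IV6.
D-F#-A has root D, degree 1 in D major, so I.
A-C#-E: root A is the dominant; major triad there is V.
D-F#-A-C# has root D, degree 1 in D major, so I7.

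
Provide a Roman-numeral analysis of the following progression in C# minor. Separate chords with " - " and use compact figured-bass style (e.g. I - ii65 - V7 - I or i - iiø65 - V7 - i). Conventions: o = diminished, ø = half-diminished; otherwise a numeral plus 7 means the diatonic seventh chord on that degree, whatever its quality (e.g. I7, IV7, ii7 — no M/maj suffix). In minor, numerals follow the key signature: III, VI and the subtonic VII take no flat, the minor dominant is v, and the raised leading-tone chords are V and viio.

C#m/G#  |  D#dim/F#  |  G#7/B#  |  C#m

i64 - iio6 - V65 - i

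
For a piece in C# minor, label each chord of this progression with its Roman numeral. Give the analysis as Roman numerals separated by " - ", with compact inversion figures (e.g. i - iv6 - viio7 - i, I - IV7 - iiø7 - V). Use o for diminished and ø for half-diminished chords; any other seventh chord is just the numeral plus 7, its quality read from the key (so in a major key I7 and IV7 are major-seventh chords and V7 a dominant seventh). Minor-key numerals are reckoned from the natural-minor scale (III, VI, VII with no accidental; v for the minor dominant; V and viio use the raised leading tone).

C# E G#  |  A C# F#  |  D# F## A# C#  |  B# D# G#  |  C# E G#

C#-E-G# has root C#, degree 1 in C# minor, so i.
A-C#-F#: root F# is the subdominant; minor triad there is iv6.
D#-F##-A#-C#: a dominant seventh chord on D#, the applied dominant of V → V7/V.
B#-D#-G#: root G# is the dominant; major triad there is V6.
C#-E-G# has root C#, degree 1 in C# minor, so i.

i - iv6 - V7/V - V6 - i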